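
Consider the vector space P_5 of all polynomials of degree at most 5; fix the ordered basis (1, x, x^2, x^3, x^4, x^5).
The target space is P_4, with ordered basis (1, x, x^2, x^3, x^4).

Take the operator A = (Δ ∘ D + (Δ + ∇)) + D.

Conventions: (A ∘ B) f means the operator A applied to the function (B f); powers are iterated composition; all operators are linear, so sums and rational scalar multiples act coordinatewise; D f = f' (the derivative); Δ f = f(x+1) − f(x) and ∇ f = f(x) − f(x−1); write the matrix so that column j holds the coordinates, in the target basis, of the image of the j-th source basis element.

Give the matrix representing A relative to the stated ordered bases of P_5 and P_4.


the matrix is [[0, 3, 2, 5, 4, 7]; [0, 0, 6, 6, 20, 20]; [0, 0, 0, 9, 12, 50]; [0, 0, 0, 0, 12, 20]; [0, 0, 0, 0, 0, 15]] (rows listed top to bottom)

image of 1: 0
image of x: 3
image of x^2: 6x + 2
image of x^3: 9x^2 + 6x + 5
image of x^4: 12x^3 + 12x^2 + 20x + 4
image of x^5: 15x^4 + 20x^3 + 50x^2 + 20x + 7
each image's coordinates form column j of the matrix


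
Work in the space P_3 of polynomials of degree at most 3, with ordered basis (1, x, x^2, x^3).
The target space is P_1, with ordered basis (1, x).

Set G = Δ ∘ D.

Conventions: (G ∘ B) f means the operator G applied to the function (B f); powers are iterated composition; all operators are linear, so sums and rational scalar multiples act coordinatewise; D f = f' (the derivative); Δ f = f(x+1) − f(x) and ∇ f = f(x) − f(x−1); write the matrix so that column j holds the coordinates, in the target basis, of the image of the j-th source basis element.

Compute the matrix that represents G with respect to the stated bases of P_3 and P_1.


the matrix is [[0, 0, 2, 3]; [0, 0, 0, 6]] (rows listed top to bottom)

image of 1: 0
image of x: 0
image of x^2: 2
image of x^3: 6x + 3
each image's coordinates form column j of the matrix


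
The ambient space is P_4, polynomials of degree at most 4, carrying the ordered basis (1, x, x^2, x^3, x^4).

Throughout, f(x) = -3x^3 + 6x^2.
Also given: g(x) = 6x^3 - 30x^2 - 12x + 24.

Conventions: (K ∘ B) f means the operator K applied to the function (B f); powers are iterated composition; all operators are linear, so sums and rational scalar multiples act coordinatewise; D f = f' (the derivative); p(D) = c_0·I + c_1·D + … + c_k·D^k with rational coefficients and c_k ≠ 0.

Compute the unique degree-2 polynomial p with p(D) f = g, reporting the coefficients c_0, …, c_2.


c_0 = -2, c_1 = 2, c_2 = 2

D^0 f = -3x^3 + 6x^2
D^1 f = -9x^2 + 12x
D^2 f = -18x + 12
matching coefficients of g against c_0 f + c_1 Df + … from the top degree down determines the c_i
solution: c_0 = -2, c_1 = 2, c_2 = 2


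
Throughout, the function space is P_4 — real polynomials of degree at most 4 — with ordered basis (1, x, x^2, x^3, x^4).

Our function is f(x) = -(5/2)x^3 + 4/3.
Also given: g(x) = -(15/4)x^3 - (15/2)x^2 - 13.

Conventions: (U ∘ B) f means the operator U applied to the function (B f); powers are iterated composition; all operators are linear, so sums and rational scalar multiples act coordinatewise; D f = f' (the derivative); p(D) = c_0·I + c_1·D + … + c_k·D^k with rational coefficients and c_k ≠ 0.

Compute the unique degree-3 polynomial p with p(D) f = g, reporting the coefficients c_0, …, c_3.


p(D) = (3/2)·I + D + D^3, i.e. c_0 = 3/2, c_1 = 1, c_2 = 0, c_3 = 1

D^0 f = -(5/2)x^3 + 4/3
D^1 f = -(15/2)x^2
D^2 f = -15x
D^3 f = -15
matching coefficients of g against c_0 f + c_1 Df + … from the top degree down determines the c_i
solution: c_0 = 3/2, c_1 = 1, c_2 = 0, c_3 = 1


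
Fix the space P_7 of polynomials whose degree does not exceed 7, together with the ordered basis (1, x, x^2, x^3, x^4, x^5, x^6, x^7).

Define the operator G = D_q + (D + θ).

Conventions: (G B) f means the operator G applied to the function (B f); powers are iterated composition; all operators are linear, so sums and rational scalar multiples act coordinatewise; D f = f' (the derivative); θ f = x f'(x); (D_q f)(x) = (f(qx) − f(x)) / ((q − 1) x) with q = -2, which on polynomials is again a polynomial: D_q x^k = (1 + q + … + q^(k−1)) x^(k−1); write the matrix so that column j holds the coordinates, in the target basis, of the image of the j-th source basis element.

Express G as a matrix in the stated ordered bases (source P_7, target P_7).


the matrix is [[0, 2, 0, 0, 0, 0, 0, 0]; [0, 1, 1, 0, 0, 0, 0, 0]; [0, 0, 2, 6, 0, 0, 0, 0]; [0, 0, 0, 3, -1, 0, 0, 0]; [0, 0, 0, 0, 4, 16, 0, 0]; [0, 0, 0, 0, 0, 5, -15, 0]; [0, 0, 0, 0, 0, 0, 6, 50]; [0, 0, 0, 0, 0, 0, 0, 7]] (rows listed top to bottom)

image of 1: 0
image of x: x + 2
image of x^2: 2x^2 + x
image of x^3: 3x^3 + 6x^2
image of x^4: 4x^4 - x^3
image of x^5: 5x^5 + 16x^4
image of x^6: 6x^6 - 15x^5
image of x^7: 7x^7 + 50x^6
each image's coordinates form column j of the matrix


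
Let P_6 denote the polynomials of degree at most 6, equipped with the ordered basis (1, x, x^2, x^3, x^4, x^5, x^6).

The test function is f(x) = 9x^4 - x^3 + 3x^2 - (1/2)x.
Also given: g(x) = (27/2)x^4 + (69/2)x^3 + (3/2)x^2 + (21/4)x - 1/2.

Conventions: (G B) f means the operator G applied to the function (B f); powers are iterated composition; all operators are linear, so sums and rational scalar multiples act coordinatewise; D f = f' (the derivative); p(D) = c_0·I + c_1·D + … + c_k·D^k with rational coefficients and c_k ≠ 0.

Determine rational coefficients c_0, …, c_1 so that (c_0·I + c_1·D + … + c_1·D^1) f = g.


D^0 f = 9x^4 - x^3 + 3x^2 - (1/2)x
D^1 f = 36x^3 - 3x^2 + 6x - 1/2
matching coefficients of g against c_0 f + c_1 Df + … from the top degree down determines the c_i
solution: c_0 = 3/2, c_1 = 1

p(D) = (3/2)·I + D, i.e. c_0 = 3/2, c_1 = 1


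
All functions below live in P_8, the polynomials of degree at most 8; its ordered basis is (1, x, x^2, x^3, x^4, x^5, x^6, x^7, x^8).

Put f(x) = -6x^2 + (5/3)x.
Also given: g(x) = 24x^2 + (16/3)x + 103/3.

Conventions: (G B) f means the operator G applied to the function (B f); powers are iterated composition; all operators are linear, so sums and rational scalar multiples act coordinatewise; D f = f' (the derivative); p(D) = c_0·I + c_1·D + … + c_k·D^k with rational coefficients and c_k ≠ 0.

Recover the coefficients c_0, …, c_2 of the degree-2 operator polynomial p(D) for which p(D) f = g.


D^0 f = -6x^2 + (5/3)x
D^1 f = -12x + 5/3
D^2 f = -12
matching coefficients of g against c_0 f + c_1 Df + … from the top degree down determines the c_i
solution: c_0 = -4, c_1 = -1, c_2 = -3

p(D) = -4·I − D − 3·D^2, i.e. c_0 = -4, c_1 = -1, c_2 = -3


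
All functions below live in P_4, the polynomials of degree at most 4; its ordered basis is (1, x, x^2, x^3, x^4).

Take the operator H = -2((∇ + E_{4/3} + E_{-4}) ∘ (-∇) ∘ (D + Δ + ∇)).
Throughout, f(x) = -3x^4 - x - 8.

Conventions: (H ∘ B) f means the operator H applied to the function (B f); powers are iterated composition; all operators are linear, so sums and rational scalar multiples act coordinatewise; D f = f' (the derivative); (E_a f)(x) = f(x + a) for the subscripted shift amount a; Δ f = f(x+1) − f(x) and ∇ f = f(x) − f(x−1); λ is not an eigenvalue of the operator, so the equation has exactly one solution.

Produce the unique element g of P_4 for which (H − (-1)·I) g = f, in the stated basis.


the result is g(x) = -3x^4 + 432x^2 - 1153x - 6152

write g with unknown coordinates in the stated basis and equate coefficients in (H − (-1)·I) g = f
solving from the highest basis element down gives g = -3x^4 + 432x^2 - 1153x - 6152
check: H g = -432x^2 + 1152x + 6144
so H g − (-1)·g = -3x^4 - x - 8 = f ✓


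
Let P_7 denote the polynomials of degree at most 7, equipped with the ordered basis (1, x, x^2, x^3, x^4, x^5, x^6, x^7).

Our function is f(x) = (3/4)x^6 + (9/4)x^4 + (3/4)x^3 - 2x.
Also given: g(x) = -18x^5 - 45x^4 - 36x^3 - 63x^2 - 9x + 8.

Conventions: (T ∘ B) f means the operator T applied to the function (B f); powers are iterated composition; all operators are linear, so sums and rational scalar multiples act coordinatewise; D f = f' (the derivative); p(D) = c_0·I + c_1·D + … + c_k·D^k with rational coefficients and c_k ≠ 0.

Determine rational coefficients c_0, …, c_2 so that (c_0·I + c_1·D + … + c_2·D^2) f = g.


D^0 f = (3/4)x^6 + (9/4)x^4 + (3/4)x^3 - 2x
D^1 f = (9/2)x^5 + 9x^3 + (9/4)x^2 - 2
D^2 f = (45/2)x^4 + 27x^2 + (9/2)x
matching coefficients of g against c_0 f + c_1 Df + … from the top degree down determines the c_i
solution: c_0 = 0, c_1 = -4, c_2 = -2

p(D) = -4·D − 2·D^2, i.e. c_0 = 0, c_1 = -4, c_2 = -2


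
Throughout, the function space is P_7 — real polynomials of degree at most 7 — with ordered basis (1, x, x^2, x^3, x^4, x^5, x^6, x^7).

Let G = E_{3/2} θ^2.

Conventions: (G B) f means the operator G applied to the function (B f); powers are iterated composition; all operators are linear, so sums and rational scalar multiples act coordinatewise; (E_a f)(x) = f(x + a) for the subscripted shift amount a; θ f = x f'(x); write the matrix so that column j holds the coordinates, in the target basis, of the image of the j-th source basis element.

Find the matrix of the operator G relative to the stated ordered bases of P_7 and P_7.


image of 1: 0
image of x: x + 3/2
image of x^2: 4x^2 + 12x + 9
image of x^3: 9x^3 + (81/2)x^2 + (243/4)x + 243/8
image of x^4: 16x^4 + 96x^3 + 216x^2 + 216x + 81
image of x^5: 25x^5 + (375/2)x^4 + (1125/2)x^3 + (3375/4)x^2 + (10125/16)x + 6075/32
image of x^6: 36x^6 + 324x^5 + 1215x^4 + 2430x^3 + (10935/4)x^2 + (6561/4)x + 6561/16
image of x^7: 49x^7 + (1029/2)x^6 + (9261/4)x^5 + (46305/8)x^4 + (138915/16)x^3 + (250047/32)x^2 + (250047/64)x + 107163/128
each image's coordinates form column j of the matrix

the matrix is [[0, 3/2, 9, 243/8, 81, 6075/32, 6561/16, 107163/128]; [0, 1, 12, 243/4, 216, 10125/16, 6561/4, 250047/64]; [0, 0, 4, 81/2, 216, 3375/4, 10935/4, 250047/32]; [0, 0, 0, 9, 96, 1125/2, 2430, 138915/16]; [0, 0, 0, 0, 16, 375/2, 1215, 46305/8]; [0, 0, 0, 0, 0, 25, 324, 9261/4]; [0, 0, 0, 0, 0, 0, 36, 1029/2]; [0, 0, 0, 0, 0, 0, 0, 49]] (rows listed top to bottom)


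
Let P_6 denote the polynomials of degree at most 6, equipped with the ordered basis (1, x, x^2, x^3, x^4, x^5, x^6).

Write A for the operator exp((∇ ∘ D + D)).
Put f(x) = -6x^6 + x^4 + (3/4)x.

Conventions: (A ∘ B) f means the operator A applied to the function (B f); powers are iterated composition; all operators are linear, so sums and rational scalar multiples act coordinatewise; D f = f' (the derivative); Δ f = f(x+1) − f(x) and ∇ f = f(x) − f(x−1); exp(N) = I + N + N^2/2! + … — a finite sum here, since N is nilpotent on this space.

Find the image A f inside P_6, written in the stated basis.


order-1 term: -36x^5 - 180x^4 + 364x^3 - 348x^2 + 168x - 125/4
order-2 term: -90x^4 - 720x^3 + 6x^2 + 1464x - 1080
order-3 term: -120x^3 - 1080x^2 - 1076x + 1092
order-4 term: -90x^2 - 720x - 719
order-5 term: -36x - 180
order-6 term: -6
the series for exp((∇ ∘ D + D)) f terminates at order 6
exp((∇ ∘ D + D)) f = -6x^6 - 36x^5 - 269x^4 - 476x^3 - 1512x^2 - (797/4)x - 3697/4

g(x) = -6x^6 - 36x^5 - 269x^4 - 476x^3 - 1512x^2 - (797/4)x - 3697/4


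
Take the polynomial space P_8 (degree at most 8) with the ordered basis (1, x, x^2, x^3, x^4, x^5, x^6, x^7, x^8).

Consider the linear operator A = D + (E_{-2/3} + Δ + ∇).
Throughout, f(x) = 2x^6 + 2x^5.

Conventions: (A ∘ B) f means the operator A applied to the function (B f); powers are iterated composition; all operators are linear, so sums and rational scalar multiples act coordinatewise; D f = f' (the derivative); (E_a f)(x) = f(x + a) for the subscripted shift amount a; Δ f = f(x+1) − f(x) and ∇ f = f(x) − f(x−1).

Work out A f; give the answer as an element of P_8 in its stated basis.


g(x) = 2x^6 + 30x^5 + (110/3)x^4 + (2080/27)x^3 + 40x^2 + (1976/81)x + 2852/729

D f = 12x^5 + 10x^4
E_{-2/3} f = 2x^6 - 6x^5 + (20/3)x^4 - (80/27)x^3 + (32/81)x - 64/729
Δ f = 12x^5 + 40x^4 + 60x^3 + 50x^2 + 22x + 4
∇ f = 12x^5 - 20x^4 + 20x^3 - 10x^2 + 2x
(E_{-2/3} + Δ + ∇) f = 2x^6 + 18x^5 + (80/3)x^4 + (2080/27)x^3 + 40x^2 + (1976/81)x + 2852/729
(D + (E_{-2/3} + Δ + ∇)) f = 2x^6 + 30x^5 + (110/3)x^4 + (2080/27)x^3 + 40x^2 + (1976/81)x + 2852/729


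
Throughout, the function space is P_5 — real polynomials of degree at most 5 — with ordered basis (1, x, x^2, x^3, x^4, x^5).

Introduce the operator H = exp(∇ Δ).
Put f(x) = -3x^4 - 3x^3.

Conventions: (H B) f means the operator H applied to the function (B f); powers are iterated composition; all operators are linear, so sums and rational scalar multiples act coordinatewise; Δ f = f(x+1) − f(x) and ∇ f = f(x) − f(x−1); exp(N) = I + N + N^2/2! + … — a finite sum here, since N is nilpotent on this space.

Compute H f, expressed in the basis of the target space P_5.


the result is g(x) = -3x^4 - 3x^3 - 36x^2 - 18x - 42

order-1 term: -36x^2 - 18x - 6
order-2 term: -36
the series for exp(∇ Δ) f terminates at order 2
exp(∇ Δ) f = -3x^4 - 3x^3 - 36x^2 - 18x - 42


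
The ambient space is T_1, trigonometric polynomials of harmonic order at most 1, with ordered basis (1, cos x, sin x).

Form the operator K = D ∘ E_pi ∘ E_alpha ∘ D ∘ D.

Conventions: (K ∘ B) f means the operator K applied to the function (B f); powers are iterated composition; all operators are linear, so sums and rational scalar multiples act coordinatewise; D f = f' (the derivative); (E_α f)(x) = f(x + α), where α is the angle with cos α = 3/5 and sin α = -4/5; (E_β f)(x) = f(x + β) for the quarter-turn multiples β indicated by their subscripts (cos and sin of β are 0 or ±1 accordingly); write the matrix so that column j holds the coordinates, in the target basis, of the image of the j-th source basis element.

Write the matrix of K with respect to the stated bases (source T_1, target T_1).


image of 1: 0
image of cos x: (4/5)cos x - (3/5)sin x
image of sin x: (3/5)cos x + (4/5)sin x
each image's coordinates form column j of the matrix

the matrix is [[0, 0, 0]; [0, 4/5, 3/5]; [0, -3/5, 4/5]] (rows listed top to bottom)


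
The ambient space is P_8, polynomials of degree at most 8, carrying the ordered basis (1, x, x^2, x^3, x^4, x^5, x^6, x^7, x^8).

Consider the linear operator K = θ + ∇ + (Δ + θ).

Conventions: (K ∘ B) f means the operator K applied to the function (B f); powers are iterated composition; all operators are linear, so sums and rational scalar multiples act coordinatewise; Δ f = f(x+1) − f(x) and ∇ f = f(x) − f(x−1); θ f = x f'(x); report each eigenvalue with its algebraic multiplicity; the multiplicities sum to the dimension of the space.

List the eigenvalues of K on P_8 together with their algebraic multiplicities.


λ = 0 (multiplicity 1), λ = 2 (multiplicity 1), λ = 4 (multiplicity 1), λ = 6 (multiplicity 1), λ = 8 (multiplicity 1), λ = 10 (multiplicity 1), λ = 12 (multiplicity 1), λ = 14 (multiplicity 1), λ = 16 (multiplicity 1)

image of 1: 0
image of x: 2x + 2
image of x^2: 4x^2 + 4x
image of x^3: 6x^3 + 6x^2 + 2
image of x^4: 8x^4 + 8x^3 + 8x
image of x^5: 10x^5 + 10x^4 + 20x^2 + 2
image of x^6: 12x^6 + 12x^5 + 40x^3 + 12x
image of x^7: 14x^7 + 14x^6 + 70x^4 + 42x^2 + 2
image of x^8: 16x^8 + 16x^7 + 112x^5 + 112x^3 + 16x
the matrix is upper triangular; its diagonal is (0, 2, 4, 6, 8, 10, 12, 14, 16)
for a triangular matrix the eigenvalues are the diagonal entries, with algebraic multiplicity their repetition count


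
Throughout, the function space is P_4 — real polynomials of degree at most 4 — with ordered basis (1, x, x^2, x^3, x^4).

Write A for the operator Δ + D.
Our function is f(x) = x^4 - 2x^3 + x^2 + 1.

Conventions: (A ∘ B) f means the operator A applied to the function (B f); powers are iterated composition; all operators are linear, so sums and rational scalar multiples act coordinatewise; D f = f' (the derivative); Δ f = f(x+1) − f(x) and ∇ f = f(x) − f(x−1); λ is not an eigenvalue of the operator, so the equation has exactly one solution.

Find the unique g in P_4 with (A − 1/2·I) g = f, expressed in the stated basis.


write g with unknown coordinates in the stated basis and equate coefficients in (A − 1/2·I) g = f
solving from the highest basis element down gives g = -2x^4 - 28x^3 - 362x^2 - 3080x - 13106
check: A g = -16x^3 - 180x^2 - 1540x - 6552
so A g − 1/2·g = x^4 - 2x^3 + x^2 + 1 = f ✓

the image equals g(x) = -2x^4 - 28x^3 - 362x^2 - 3080x - 13106


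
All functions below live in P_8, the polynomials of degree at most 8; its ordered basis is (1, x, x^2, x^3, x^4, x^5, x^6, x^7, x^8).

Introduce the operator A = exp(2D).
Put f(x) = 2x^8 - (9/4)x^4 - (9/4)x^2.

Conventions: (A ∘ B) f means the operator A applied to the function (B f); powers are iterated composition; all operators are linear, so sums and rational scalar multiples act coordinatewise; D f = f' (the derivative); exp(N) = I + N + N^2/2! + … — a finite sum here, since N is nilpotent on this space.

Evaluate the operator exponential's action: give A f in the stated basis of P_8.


order-1 term: 32x^7 - 18x^3 - 9x
order-2 term: 224x^6 - 54x^2 - 9
order-3 term: 896x^5 - 72x
order-4 term: 2240x^4 - 36
order-5 term: 3584x^3
order-6 term: 3584x^2
order-7 term: 2048x
order-8 term: 512
the series for exp(2D) f terminates at order 8
exp(2D) f = 2x^8 + 32x^7 + 224x^6 + 896x^5 + (8951/4)x^4 + 3566x^3 + (14111/4)x^2 + 1967x + 467

the image equals g(x) = 2x^8 + 32x^7 + 224x^6 + 896x^5 + (8951/4)x^4 + 3566x^3 + (14111/4)x^2 + 1967x + 467


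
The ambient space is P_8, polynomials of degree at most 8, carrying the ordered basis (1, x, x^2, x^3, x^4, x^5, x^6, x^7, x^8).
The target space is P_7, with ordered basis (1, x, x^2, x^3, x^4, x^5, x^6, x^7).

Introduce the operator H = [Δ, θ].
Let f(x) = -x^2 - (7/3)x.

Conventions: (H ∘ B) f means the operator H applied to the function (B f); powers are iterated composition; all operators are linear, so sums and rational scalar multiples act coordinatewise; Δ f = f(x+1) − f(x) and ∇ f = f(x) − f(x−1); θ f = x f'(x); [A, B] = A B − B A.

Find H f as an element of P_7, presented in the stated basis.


θ f = -2x^2 - (7/3)x
Δ θ f = -4x - 13/3
Δ f = -2x - 10/3
θ Δ f = -2x
[Δ, θ] f = -2x - 13/3

the image equals g(x) = -2x - 13/3


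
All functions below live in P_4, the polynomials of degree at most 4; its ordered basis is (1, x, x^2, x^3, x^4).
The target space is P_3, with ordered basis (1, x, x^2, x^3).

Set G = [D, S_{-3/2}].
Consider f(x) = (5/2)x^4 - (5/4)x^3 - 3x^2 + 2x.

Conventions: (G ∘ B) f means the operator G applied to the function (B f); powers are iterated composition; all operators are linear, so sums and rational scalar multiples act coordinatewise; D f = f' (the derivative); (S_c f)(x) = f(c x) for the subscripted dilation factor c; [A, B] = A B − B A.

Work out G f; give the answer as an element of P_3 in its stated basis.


the result is g(x) = (675/8)x^3 + (675/32)x^2 - (45/2)x - 5

S_{-3/2} f = (405/32)x^4 + (135/32)x^3 - (27/4)x^2 - 3x
D S_{-3/2} f = (405/8)x^3 + (405/32)x^2 - (27/2)x - 3
D f = 10x^3 - (15/4)x^2 - 6x + 2
S_{-3/2} D f = -(135/4)x^3 - (135/16)x^2 + 9x + 2
[D, S_{-3/2}] f = (675/8)x^3 + (675/32)x^2 - (45/2)x - 5


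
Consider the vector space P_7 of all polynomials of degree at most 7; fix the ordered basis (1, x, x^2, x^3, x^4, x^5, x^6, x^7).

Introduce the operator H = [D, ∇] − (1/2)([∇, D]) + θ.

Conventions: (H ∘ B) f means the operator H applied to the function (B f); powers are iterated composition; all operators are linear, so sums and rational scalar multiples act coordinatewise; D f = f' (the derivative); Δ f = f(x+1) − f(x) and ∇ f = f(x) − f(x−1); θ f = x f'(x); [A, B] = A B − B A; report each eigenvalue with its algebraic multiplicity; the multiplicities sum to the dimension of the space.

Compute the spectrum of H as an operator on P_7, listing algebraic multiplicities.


λ = 0 (multiplicity 1), λ = 1 (multiplicity 1), λ = 2 (multiplicity 1), λ = 3 (multiplicity 1), λ = 4 (multiplicity 1), λ = 5 (multiplicity 1), λ = 6 (multiplicity 1), λ = 7 (multiplicity 1)

image of 1: 0
image of x: x
image of x^2: 2x^2
image of x^3: 3x^3
image of x^4: 4x^4
image of x^5: 5x^5
image of x^6: 6x^6
image of x^7: 7x^7
the matrix is upper triangular; its diagonal is (0, 1, 2, 3, 4, 5, 6, 7)
for a triangular matrix the eigenvalues are the diagonal entries, with algebraic multiplicity their repetition count


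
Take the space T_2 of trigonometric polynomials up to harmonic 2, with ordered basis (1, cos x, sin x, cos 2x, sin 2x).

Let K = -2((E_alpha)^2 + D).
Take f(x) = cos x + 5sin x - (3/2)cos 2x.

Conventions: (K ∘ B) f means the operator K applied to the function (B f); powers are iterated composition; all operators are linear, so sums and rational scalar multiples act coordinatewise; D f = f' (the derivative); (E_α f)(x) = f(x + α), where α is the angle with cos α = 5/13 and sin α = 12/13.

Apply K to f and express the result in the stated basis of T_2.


E_alpha f = 5cos x + sin x + (357/338)cos 2x + (180/169)sin 2x
E_alpha E_alpha f = (37/13)cos x - (55/13)sin x + (717/57122)cos 2x - (42840/28561)sin 2x
D f = 5cos x - sin x + 3sin 2x
((E_alpha)^2 + D) f = (102/13)cos x - (68/13)sin x + (717/57122)cos 2x + (42843/28561)sin 2x
(-2((E_alpha)^2 + D)) f = -(204/13)cos x + (136/13)sin x - (717/28561)cos 2x - (85686/28561)sin 2x

g(x) = -(204/13)cos x + (136/13)sin x - (717/28561)cos 2x - (85686/28561)sin 2x


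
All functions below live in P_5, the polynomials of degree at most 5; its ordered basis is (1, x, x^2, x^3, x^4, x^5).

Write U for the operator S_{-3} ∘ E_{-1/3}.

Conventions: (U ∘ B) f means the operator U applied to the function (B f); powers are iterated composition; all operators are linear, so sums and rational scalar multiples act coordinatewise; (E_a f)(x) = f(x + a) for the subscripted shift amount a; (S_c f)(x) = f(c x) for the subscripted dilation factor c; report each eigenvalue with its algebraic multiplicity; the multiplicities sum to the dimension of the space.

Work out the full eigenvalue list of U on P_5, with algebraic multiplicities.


image of 1: 1
image of x: -3x - 1/3
image of x^2: 9x^2 + 2x + 1/9
image of x^3: -27x^3 - 9x^2 - x - 1/27
image of x^4: 81x^4 + 36x^3 + 6x^2 + (4/9)x + 1/81
image of x^5: -243x^5 - 135x^4 - 30x^3 - (10/3)x^2 - (5/27)x - 1/243
the matrix is upper triangular; its diagonal is (1, -3, 9, -27, 81, -243)
for a triangular matrix the eigenvalues are the diagonal entries, with algebraic multiplicity their repetition count

λ = -243 (multiplicity 1), λ = -27 (multiplicity 1), λ = -3 (multiplicity 1), λ = 1 (multiplicity 1), λ = 9 (multiplicity 1), λ = 81 (multiplicity 1)


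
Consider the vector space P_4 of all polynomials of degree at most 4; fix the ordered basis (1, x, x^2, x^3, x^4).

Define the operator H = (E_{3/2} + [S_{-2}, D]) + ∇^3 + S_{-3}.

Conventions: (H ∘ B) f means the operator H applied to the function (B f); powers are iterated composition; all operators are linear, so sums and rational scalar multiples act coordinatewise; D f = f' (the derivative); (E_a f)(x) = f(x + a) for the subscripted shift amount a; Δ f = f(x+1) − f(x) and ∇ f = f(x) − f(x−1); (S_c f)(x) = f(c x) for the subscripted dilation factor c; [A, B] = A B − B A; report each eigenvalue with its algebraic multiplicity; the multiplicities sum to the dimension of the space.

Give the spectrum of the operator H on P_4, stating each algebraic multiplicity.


image of 1: 2
image of x: -2x + 9/2
image of x^2: 10x^2 - 9x + 9/4
image of x^3: -26x^3 + (81/2)x^2 + (27/4)x + 75/8
image of x^4: 82x^4 - 90x^3 + (27/2)x^2 + (75/2)x - 495/16
the matrix is upper triangular; its diagonal is (2, -2, 10, -26, 82)
for a triangular matrix the eigenvalues are the diagonal entries, with algebraic multiplicity their repetition count

λ = -26 (multiplicity 1), λ = -2 (multiplicity 1), λ = 2 (multiplicity 1), λ = 10 (multiplicity 1), λ = 82 (multiplicity 1)


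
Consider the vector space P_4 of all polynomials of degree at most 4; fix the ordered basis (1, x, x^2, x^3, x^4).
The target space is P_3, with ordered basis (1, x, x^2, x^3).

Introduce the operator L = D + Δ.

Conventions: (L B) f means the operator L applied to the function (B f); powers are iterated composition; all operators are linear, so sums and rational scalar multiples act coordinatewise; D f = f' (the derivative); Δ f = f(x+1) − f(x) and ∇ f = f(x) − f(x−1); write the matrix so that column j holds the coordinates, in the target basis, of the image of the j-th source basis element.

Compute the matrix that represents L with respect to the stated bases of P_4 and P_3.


the matrix is [[0, 2, 1, 1, 1]; [0, 0, 4, 3, 4]; [0, 0, 0, 6, 6]; [0, 0, 0, 0, 8]] (rows listed top to bottom)

image of 1: 0
image of x: 2
image of x^2: 4x + 1
image of x^3: 6x^2 + 3x + 1
image of x^4: 8x^3 + 6x^2 + 4x + 1
each image's coordinates form column j of the matrix


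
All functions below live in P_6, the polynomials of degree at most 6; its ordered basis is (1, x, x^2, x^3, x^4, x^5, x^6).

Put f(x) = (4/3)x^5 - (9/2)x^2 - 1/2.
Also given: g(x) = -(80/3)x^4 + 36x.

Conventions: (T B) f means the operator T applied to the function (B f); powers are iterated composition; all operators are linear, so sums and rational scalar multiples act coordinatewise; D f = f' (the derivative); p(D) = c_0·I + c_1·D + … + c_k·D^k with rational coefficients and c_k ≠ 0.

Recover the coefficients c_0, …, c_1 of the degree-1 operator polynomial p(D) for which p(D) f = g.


D^0 f = (4/3)x^5 - (9/2)x^2 - 1/2
D^1 f = (20/3)x^4 - 9x
matching coefficients of g against c_0 f + c_1 Df + … from the top degree down determines the c_i
solution: c_0 = 0, c_1 = -4

p(D) = -4·D, i.e. c_0 = 0, c_1 = -4


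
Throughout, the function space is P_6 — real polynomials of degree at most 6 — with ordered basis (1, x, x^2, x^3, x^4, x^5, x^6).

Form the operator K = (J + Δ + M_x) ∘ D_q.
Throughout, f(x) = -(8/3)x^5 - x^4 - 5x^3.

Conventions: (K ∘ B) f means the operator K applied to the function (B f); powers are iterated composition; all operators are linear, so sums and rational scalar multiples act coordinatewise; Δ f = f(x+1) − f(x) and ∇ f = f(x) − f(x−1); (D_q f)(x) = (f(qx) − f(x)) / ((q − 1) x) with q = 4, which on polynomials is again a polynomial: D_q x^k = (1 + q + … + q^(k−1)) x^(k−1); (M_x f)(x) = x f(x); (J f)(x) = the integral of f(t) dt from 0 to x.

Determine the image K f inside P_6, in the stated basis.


D_q f = -(2728/3)x^4 - 85x^3 - 105x^2
J D_q f = -(2728/15)x^5 - (85/4)x^4 - 35x^3
Δ D_q f = -(10912/3)x^3 - 5711x^2 - (12307/3)x - 3298/3
M_x D_q f = -(2728/3)x^5 - 85x^4 - 105x^3
(J + Δ + M_x) D_q f = -(5456/5)x^5 - (425/4)x^4 - (11332/3)x^3 - 5711x^2 - (12307/3)x - 3298/3

the image equals g(x) = -(5456/5)x^5 - (425/4)x^4 - (11332/3)x^3 - 5711x^2 - (12307/3)x - 3298/3


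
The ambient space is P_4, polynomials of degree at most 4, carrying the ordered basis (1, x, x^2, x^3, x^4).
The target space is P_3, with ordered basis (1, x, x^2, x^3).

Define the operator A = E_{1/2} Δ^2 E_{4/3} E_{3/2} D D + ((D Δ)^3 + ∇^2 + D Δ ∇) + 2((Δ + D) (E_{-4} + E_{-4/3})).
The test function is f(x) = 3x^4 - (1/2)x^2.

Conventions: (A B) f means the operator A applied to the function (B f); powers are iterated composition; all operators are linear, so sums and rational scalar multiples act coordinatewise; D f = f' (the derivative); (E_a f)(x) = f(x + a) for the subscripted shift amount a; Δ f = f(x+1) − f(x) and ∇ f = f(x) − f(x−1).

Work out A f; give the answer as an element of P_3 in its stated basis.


the result is g(x) = 96x^3 - 660x^2 + 2216x - 22765/9

D f = 12x^3 - x
D D f = 36x^2 - 1
E_{3/2} D D f = 36x^2 + 108x + 80
E_{4/3} (E_{3/2} D D) f = 36x^2 + 204x + 288
Δ E_{4/3} (E_{3/2} D D) f = 72x + 240
Δ Δ E_{4/3} (E_{3/2} D D) f = 72
E_{1/2} Δ^2 E_{4/3} (E_{3/2} D D) f = 72
Δ f = 12x^3 + 18x^2 + 11x + 5/2
D Δ f = 36x^2 + 36x + 11
Δ (D Δ) f = 72x + 72
D Δ (D Δ) f = 72
Δ (D Δ) (D Δ) f = 0
D Δ (D Δ) (D Δ) f = 0
∇ f = 12x^3 - 18x^2 + 11x - 5/2
∇ ∇ f = 36x^2 - 72x + 41
∇ f = 12x^3 - 18x^2 + 11x - 5/2
Δ ∇ f = 36x^2 + 5
D Δ ∇ f = 72x
((D Δ)^3 + ∇^2 + D Δ ∇) f = 36x^2 + 41
E_{-4} f = 3x^4 - 48x^3 + (575/2)x^2 - 764x + 760
E_{-4/3} f = 3x^4 - 16x^3 + (63/2)x^2 - (244/9)x + 232/27
(E_{-4} + E_{-4/3}) f = 6x^4 - 64x^3 + 319x^2 - (7120/9)x + 20752/27
Δ (E_{-4} + E_{-4/3}) f = 24x^3 - 156x^2 + 470x - 4771/9
D (E_{-4} + E_{-4/3}) f = 24x^3 - 192x^2 + 638x - 7120/9
(Δ + D) (E_{-4} + E_{-4/3}) f = 48x^3 - 348x^2 + 1108x - 11891/9
(2((Δ + D) (E_{-4} + E_{-4/3}))) f = 96x^3 - 696x^2 + 2216x - 23782/9
(E_{1/2} Δ^2 E_{4/3} E_{3/2} D D + ((D Δ)^3 + ∇^2 + D Δ ∇) + 2((Δ + D) (E_{-4} + E_{-4/3}))) f = 96x^3 - 660x^2 + 2216x - 22765/9


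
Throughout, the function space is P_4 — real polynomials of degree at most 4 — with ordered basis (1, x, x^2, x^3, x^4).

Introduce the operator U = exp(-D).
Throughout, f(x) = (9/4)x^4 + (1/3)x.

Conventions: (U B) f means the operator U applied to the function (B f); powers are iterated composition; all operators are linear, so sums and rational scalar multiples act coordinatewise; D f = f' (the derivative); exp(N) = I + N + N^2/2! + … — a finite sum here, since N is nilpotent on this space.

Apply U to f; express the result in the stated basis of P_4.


g(x) = (9/4)x^4 - 9x^3 + (27/2)x^2 - (26/3)x + 23/12

order-1 term: -9x^3 - 1/3
order-2 term: (27/2)x^2
order-3 term: -9x
order-4 term: 9/4
the series for exp(-D) f terminates at order 4
exp(-D) f = (9/4)x^4 - 9x^3 + (27/2)x^2 - (26/3)x + 23/12


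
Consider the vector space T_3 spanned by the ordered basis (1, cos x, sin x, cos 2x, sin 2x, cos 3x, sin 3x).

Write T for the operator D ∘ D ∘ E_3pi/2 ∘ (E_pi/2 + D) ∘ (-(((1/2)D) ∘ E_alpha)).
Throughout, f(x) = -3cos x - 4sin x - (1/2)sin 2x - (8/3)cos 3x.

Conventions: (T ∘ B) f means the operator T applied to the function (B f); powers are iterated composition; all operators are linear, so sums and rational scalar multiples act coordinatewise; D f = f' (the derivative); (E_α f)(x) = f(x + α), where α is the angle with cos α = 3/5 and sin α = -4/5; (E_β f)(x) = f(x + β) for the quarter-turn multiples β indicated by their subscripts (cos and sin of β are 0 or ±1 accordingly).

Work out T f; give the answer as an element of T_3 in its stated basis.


E_alpha f = (7/5)cos x - (24/5)sin x + (12/25)cos 2x + (7/50)sin 2x + (312/125)cos 3x - (352/375)sin 3x
D E_alpha f = -(24/5)cos x - (7/5)sin x + (7/25)cos 2x - (24/25)sin 2x - (352/125)cos 3x - (936/125)sin 3x
((1/2)D) E_alpha f = -(12/5)cos x - (7/10)sin x + (7/50)cos 2x - (12/25)sin 2x - (176/125)cos 3x - (468/125)sin 3x
(-(((1/2)D) ∘ E_alpha)) f = (12/5)cos x + (7/10)sin x - (7/50)cos 2x + (12/25)sin 2x + (176/125)cos 3x + (468/125)sin 3x
E_pi/2 (-(((1/2)D) ∘ E_alpha)) f = (7/10)cos x - (12/5)sin x + (7/50)cos 2x - (12/25)sin 2x - (468/125)cos 3x + (176/125)sin 3x
D (-(((1/2)D) ∘ E_alpha)) f = (7/10)cos x - (12/5)sin x + (24/25)cos 2x + (7/25)sin 2x + (1404/125)cos 3x - (528/125)sin 3x
(E_pi/2 + D) (-(((1/2)D) ∘ E_alpha)) f = (7/5)cos x - (24/5)sin x + (11/10)cos 2x - (1/5)sin 2x + (936/125)cos 3x - (352/125)sin 3x
E_3pi/2 (E_pi/2 + D) (-(((1/2)D) ∘ E_alpha)) f = (24/5)cos x + (7/5)sin x - (11/10)cos 2x + (1/5)sin 2x - (352/125)cos 3x - (936/125)sin 3x
D E_3pi/2 (E_pi/2 + D) (-(((1/2)D) ∘ E_alpha)) f = (7/5)cos x - (24/5)sin x + (2/5)cos 2x + (11/5)sin 2x - (2808/125)cos 3x + (1056/125)sin 3x
D D E_3pi/2 (E_pi/2 + D) (-(((1/2)D) ∘ E_alpha)) f = -(24/5)cos x - (7/5)sin x + (22/5)cos 2x - (4/5)sin 2x + (3168/125)cos 3x + (8424/125)sin 3x

the result is g(x) = -(24/5)cos x - (7/5)sin x + (22/5)cos 2x - (4/5)sin 2x + (3168/125)cos 3x + (8424/125)sin 3x


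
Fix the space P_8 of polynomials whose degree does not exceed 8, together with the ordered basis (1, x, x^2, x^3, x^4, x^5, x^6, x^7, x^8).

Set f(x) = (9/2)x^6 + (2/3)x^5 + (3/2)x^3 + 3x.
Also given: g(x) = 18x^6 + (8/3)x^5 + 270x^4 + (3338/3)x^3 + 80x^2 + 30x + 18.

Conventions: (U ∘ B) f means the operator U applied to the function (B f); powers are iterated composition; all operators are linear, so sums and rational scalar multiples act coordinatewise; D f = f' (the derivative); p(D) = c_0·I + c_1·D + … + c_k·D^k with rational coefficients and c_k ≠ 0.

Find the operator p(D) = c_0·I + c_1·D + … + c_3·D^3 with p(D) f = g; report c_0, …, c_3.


D^0 f = (9/2)x^6 + (2/3)x^5 + (3/2)x^3 + 3x
D^1 f = 27x^5 + (10/3)x^4 + (9/2)x^2 + 3
D^2 f = 135x^4 + (40/3)x^3 + 9x
D^3 f = 540x^3 + 40x^2 + 9
matching coefficients of g against c_0 f + c_1 Df + … from the top degree down determines the c_i
solution: c_0 = 4, c_1 = 0, c_2 = 2, c_3 = 2

p(D) = 4·I + 2·D^2 + 2·D^3, i.e. c_0 = 4, c_1 = 0, c_2 = 2, c_3 = 2


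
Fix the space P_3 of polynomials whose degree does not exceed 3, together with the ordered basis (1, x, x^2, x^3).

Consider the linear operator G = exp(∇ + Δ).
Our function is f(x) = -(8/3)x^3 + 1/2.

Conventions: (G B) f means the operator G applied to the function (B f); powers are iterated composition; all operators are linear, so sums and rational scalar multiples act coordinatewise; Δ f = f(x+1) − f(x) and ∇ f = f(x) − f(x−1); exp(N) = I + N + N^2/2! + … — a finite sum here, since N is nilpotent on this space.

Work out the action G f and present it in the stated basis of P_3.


the result is g(x) = -(8/3)x^3 - 16x^2 - 32x - 157/6

order-1 term: -16x^2 - 16/3
order-2 term: -32x
order-3 term: -64/3
the series for exp(∇ + Δ) f terminates at order 3
exp(∇ + Δ) f = -(8/3)x^3 - 16x^2 - 32x - 157/6


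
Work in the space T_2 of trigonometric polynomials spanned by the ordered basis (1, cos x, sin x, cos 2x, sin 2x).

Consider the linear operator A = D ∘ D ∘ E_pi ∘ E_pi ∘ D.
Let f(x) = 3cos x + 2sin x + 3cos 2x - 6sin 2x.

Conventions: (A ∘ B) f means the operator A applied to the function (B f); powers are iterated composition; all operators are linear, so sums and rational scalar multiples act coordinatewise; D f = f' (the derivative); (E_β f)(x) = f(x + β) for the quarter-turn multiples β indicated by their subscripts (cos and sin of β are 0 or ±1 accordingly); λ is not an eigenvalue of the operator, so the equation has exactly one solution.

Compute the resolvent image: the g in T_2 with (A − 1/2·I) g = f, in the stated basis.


write g with unknown coordinates in the stated basis and equate coefficients in (A − 1/2·I) g = f
solving from the highest basis element down gives g = (2/5)cos x - (16/5)sin x - (198/257)cos 2x - (84/257)sin 2x
check: A g = (16/5)cos x + (2/5)sin x + (672/257)cos 2x - (1584/257)sin 2x
so A g − 1/2·g = 3cos x + 2sin x + 3cos 2x - 6sin 2x = f ✓

the result is g(x) = (2/5)cos x - (16/5)sin x - (198/257)cos 2x - (84/257)sin 2x


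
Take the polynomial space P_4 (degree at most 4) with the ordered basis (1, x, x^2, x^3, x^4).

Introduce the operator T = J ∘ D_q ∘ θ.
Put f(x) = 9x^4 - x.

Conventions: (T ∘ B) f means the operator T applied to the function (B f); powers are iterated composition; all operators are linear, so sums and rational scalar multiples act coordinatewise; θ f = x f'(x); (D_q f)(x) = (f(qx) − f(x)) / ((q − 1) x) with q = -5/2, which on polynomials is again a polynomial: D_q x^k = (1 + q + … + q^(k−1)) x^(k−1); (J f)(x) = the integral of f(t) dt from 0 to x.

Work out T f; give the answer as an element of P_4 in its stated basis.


g(x) = -(783/8)x^4 - x

θ f = 36x^4 - x
D_q θ f = -(783/2)x^3 - 1
J D_q θ f = -(783/8)x^4 - x


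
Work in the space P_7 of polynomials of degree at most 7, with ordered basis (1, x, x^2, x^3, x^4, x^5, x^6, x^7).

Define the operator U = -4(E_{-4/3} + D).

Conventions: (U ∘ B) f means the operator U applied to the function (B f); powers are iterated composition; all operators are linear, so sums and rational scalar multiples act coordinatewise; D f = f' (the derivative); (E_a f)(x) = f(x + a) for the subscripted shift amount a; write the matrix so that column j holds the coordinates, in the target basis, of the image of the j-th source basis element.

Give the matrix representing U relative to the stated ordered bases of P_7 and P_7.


the matrix is [[-4, 4/3, -64/9, 256/27, -1024/81, 4096/243, -16384/729, 65536/2187]; [0, -4, 8/3, -64/3, 1024/27, -5120/81, 8192/81, -114688/729]; [0, 0, -4, 4, -128/3, 2560/27, -5120/27, 28672/81]; [0, 0, 0, -4, 16/3, -640/9, 5120/27, -35840/81]; [0, 0, 0, 0, -4, 20/3, -320/3, 8960/27]; [0, 0, 0, 0, 0, -4, 8, -448/3]; [0, 0, 0, 0, 0, 0, -4, 28/3]; [0, 0, 0, 0, 0, 0, 0, -4]] (rows listed top to bottom)

image of 1: -4
image of x: -4x + 4/3
image of x^2: -4x^2 + (8/3)x - 64/9
image of x^3: -4x^3 + 4x^2 - (64/3)x + 256/27
image of x^4: -4x^4 + (16/3)x^3 - (128/3)x^2 + (1024/27)x - 1024/81
image of x^5: -4x^5 + (20/3)x^4 - (640/9)x^3 + (2560/27)x^2 - (5120/81)x + 4096/243
image of x^6: -4x^6 + 8x^5 - (320/3)x^4 + (5120/27)x^3 - (5120/27)x^2 + (8192/81)x - 16384/729
image of x^7: -4x^7 + (28/3)x^6 - (448/3)x^5 + (8960/27)x^4 - (35840/81)x^3 + (28672/81)x^2 - (114688/729)x + 65536/2187
each image's coordinates form column j of the matrix


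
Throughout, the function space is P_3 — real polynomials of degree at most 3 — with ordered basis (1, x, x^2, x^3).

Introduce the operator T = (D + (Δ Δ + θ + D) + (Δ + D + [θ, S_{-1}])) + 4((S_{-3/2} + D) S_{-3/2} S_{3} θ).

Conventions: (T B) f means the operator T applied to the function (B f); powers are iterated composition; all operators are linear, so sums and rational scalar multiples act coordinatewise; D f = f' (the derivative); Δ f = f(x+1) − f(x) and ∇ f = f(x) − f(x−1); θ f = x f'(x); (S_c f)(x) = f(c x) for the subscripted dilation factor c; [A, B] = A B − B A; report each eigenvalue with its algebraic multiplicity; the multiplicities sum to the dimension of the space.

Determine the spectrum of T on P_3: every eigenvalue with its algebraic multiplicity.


image of 1: 0
image of x: 28x - 14
image of x^2: (733/2)x^2 + 332x + 3
image of x^3: (59097/16)x^3 - (6537/2)x^2 + 9x + 7
the matrix is upper triangular; its diagonal is (0, 28, 733/2, 59097/16)
for a triangular matrix the eigenvalues are the diagonal entries, with algebraic multiplicity their repetition count

λ = 0 (multiplicity 1), λ = 28 (multiplicity 1), λ = 733/2 (multiplicity 1), λ = 59097/16 (multiplicity 1)


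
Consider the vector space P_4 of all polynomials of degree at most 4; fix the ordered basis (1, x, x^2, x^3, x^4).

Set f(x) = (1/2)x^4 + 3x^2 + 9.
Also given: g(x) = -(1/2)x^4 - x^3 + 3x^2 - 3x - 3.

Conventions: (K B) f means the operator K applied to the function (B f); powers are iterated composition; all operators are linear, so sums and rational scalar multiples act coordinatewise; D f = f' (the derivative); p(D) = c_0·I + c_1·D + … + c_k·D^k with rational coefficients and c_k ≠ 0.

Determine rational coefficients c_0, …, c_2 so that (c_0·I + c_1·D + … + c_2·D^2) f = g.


p(D) = -I − (1/2)·D + D^2, i.e. c_0 = -1, c_1 = -1/2, c_2 = 1

D^0 f = (1/2)x^4 + 3x^2 + 9
D^1 f = 2x^3 + 6x
D^2 f = 6x^2 + 6
matching coefficients of g against c_0 f + c_1 Df + … from the top degree down determines the c_i
solution: c_0 = -1, c_1 = -1/2, c_2 = 1


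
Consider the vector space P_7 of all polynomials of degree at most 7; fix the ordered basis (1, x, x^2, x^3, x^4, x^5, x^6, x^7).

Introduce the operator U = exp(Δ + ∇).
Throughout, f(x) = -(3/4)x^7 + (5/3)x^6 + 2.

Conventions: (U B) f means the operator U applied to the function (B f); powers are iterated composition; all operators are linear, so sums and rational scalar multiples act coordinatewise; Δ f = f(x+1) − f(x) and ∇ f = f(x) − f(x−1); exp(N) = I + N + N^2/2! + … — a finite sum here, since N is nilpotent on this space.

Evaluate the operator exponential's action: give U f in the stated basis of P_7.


order-1 term: -(21/2)x^6 + 20x^5 - (105/2)x^4 + (200/3)x^3 - (63/2)x^2 + 20x - 3/2
order-2 term: -63x^5 + 100x^4 - 420x^3 + 400x^2 - 336x + 320/3
order-3 term: -210x^4 + (800/3)x^3 - 1260x^2 + 800x - 546
order-4 term: -420x^3 + 400x^2 - 1680x + 1600/3
order-5 term: -504x^2 + 320x - 840
order-6 term: -336x + 320/3
order-7 term: -96
the series for exp(Δ + ∇) f terminates at order 7
exp(Δ + ∇) f = -(3/4)x^7 - (53/6)x^6 - 43x^5 - (325/2)x^4 - (1520/3)x^3 - (1991/2)x^2 - 1212x - 4409/6

the image equals g(x) = -(3/4)x^7 - (53/6)x^6 - 43x^5 - (325/2)x^4 - (1520/3)x^3 - (1991/2)x^2 - 1212x - 4409/6
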